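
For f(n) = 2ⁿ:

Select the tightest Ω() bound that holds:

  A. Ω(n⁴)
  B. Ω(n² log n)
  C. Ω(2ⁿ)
C

f(n) = 2ⁿ is Ω(2ⁿ).
All listed options are valid Big-Ω bounds (lower bounds),
but Ω(2ⁿ) is the tightest (largest valid bound).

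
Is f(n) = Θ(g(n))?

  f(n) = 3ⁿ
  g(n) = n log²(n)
False

f(n) = 3ⁿ is O(3ⁿ), and g(n) = n log²(n) is O(n log² n).
Since they have different growth rates, f(n) = Θ(g(n)) is false.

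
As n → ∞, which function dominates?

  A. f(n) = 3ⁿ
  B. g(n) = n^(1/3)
A

f(n) = 3ⁿ is O(3ⁿ), while g(n) = n^(1/3) is O(n^(1/3)).
Since O(3ⁿ) grows faster than O(n^(1/3)), f(n) dominates.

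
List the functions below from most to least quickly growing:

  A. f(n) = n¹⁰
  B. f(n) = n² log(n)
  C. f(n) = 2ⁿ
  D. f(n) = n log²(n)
C > A > B > D

Comparing growth rates:
C = 2ⁿ is O(2ⁿ)
A = n¹⁰ is O(n¹⁰)
B = n² log(n) is O(n² log n)
D = n log²(n) is O(n log² n)

Therefore, the order from fastest to slowest is: C > A > B > D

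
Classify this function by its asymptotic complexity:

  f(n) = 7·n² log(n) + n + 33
O(n² log n)

The dominant term in 7·n² log(n) + n + 33 is 7·n² log(n), which is Θ(n² log n).
Lower-order terms (n, 33) are asymptotically negligible.
Constants are absorbed, so the tightest bound is O(n² log n).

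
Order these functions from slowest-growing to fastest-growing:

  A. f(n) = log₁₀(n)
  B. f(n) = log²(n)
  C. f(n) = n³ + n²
A < B < C

Comparing growth rates:
A = log₁₀(n) is O(log n)
B = log²(n) is O(log² n)
C = n³ + n² is O(n³)

Therefore, the order from slowest to fastest is: A < B < C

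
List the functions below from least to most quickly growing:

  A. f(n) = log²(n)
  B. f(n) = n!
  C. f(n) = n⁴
A < C < B

Comparing growth rates:
A = log²(n) is O(log² n)
C = n⁴ is O(n⁴)
B = n! is O(n!)

Therefore, the order from slowest to fastest is: A < C < B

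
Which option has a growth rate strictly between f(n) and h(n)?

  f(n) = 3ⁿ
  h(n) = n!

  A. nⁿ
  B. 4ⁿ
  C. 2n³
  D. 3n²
B

We need g(n) with 3ⁿ = o(g(n)) and g(n) = o(n!), i.e. O(3ⁿ) ≺ g ≺ O(n!).
Check each option:
  A. nⁿ — O(nⁿ) does not grow strictly slower than h(n)
  B. 4ⁿ — O(4ⁿ) is strictly between O(3ⁿ) and O(n!) ✓
  C. 2n³ — O(n³) does not grow strictly faster than f(n)
  D. 3n² — O(n²) does not grow strictly faster than f(n)

Only option B (4ⁿ) lies strictly between.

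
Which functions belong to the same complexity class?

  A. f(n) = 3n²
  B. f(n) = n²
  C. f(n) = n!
A and B

Examining each function:
  A. 3n² is O(n²)
  B. n² is O(n²)
  C. n! is O(n!)

Functions A and B both have the same complexity class.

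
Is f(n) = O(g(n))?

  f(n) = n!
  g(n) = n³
False

f(n) = n! is O(n!), and g(n) = n³ is O(n³).
Since O(n!) grows faster than O(n³), f(n) = O(g(n)) is false.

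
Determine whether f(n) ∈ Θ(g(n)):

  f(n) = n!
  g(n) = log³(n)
False

f(n) = n! is O(n!), and g(n) = log³(n) is O(log³ n).
Since they have different growth rates, f(n) = Θ(g(n)) is false.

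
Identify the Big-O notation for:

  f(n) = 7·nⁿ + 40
O(nⁿ)

The dominant term in 7·nⁿ + 40 is 7·nⁿ, which is Θ(nⁿ).
Lower-order terms (40) are asymptotically negligible.
Constants are absorbed, so the tightest bound is O(nⁿ).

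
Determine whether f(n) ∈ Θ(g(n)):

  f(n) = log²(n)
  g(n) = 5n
False

f(n) = log²(n) is O(log² n), and g(n) = 5n is O(n).
Since they have different growth rates, f(n) = Θ(g(n)) is false.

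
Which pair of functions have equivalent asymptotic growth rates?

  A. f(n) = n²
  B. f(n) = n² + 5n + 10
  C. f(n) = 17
A and B

Examining each function:
  A. n² is O(n²)
  B. n² + 5n + 10 is O(n²)
  C. 17 is O(1)

Functions A and B both have the same complexity class.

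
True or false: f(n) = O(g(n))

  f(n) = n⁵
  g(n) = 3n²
False

f(n) = n⁵ is O(n⁵), and g(n) = 3n² is O(n²).
Since O(n⁵) grows faster than O(n²), f(n) = O(g(n)) is false.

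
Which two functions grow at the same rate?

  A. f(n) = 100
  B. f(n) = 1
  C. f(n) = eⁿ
A and B

Examining each function:
  A. 100 is O(1)
  B. 1 is O(1)
  C. eⁿ is O(eⁿ)

Functions A and B both have the same complexity class.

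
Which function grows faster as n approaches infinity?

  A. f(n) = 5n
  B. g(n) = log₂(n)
A

f(n) = 5n is O(n), while g(n) = log₂(n) is O(log n).
Since O(n) grows faster than O(log n), f(n) dominates.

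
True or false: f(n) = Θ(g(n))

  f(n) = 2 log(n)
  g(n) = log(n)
True

f(n) = 2 log(n) and g(n) = log(n) are both O(log n).
Since they have the same asymptotic growth rate, f(n) = Θ(g(n)) is true.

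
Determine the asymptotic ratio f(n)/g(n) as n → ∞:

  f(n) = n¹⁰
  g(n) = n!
0

Since n¹⁰ (O(n¹⁰)) grows slower than n! (O(n!)),
the ratio f(n)/g(n) → 0 as n → ∞.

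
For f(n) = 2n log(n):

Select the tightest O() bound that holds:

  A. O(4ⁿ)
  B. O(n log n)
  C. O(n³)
B

f(n) = 2n log(n) is O(n log n).
All listed options are valid Big-O bounds (upper bounds),
but O(n log n) is the tightest (smallest valid bound).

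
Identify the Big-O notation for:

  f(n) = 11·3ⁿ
O(3ⁿ)

The dominant term in 11·3ⁿ is 11·3ⁿ, which is Θ(3ⁿ).
Constants are absorbed, so the tightest bound is O(3ⁿ).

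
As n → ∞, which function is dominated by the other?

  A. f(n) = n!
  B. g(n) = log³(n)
B

f(n) = n! is O(n!), while g(n) = log³(n) is O(log³ n).
Since O(log³ n) grows slower than O(n!), g(n) is dominated.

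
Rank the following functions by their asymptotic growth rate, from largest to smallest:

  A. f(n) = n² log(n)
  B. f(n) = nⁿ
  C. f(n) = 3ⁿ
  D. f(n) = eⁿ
B > C > D > A

Comparing growth rates:
B = nⁿ is O(nⁿ)
C = 3ⁿ is O(3ⁿ)
D = eⁿ is O(eⁿ)
A = n² log(n) is O(n² log n)

Therefore, the order from fastest to slowest is: B > C > D > A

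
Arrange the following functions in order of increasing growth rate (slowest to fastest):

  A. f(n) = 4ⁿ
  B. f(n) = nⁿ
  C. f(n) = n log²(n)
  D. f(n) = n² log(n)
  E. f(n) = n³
C < D < E < A < B

Comparing growth rates:
C = n log²(n) is O(n log² n)
D = n² log(n) is O(n² log n)
E = n³ is O(n³)
A = 4ⁿ is O(4ⁿ)
B = nⁿ is O(nⁿ)

Therefore, the order from slowest to fastest is: C < D < E < A < B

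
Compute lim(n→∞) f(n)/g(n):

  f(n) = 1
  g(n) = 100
1/100

Since 1 and 100 have the same growth rate (O(1)),
the ratio converges to a constant: 1/100.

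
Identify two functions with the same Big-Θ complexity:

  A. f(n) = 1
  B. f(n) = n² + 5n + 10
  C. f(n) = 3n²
B and C

Examining each function:
  A. 1 is O(1)
  B. n² + 5n + 10 is O(n²)
  C. 3n² is O(n²)

Functions B and C both have the same complexity class.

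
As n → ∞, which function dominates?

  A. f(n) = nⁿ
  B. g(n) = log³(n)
A

f(n) = nⁿ is O(nⁿ), while g(n) = log³(n) is O(log³ n).
Since O(nⁿ) grows faster than O(log³ n), f(n) dominates.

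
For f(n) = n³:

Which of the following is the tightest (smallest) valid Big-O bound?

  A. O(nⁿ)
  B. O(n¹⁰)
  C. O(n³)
C

f(n) = n³ is O(n³).
All listed options are valid Big-O bounds (upper bounds),
but O(n³) is the tightest (smallest valid bound).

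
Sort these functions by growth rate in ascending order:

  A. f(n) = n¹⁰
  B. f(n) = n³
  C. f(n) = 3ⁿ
B < A < C

Comparing growth rates:
B = n³ is O(n³)
A = n¹⁰ is O(n¹⁰)
C = 3ⁿ is O(3ⁿ)

Therefore, the order from slowest to fastest is: B < A < C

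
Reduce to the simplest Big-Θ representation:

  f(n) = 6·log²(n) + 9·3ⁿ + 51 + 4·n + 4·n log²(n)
Θ(3ⁿ)

Order the terms by growth rate: 51 ≺ 6·log²(n) ≺ 4·n ≺ 4·n log²(n) ≺ 9·3ⁿ.
The fastest-growing term 9·3ⁿ dominates as n → ∞; dropping its constant factor gives Θ(3ⁿ).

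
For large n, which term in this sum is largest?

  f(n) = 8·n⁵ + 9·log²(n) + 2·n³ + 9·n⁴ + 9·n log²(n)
8·n⁵

Looking at each term:
  - 8·n⁵ is O(n⁵)
  - 9·log²(n) is O(log² n)
  - 2·n³ is O(n³)
  - 9·n⁴ is O(n⁴)
  - 9·n log²(n) is O(n log² n)

The term 8·n⁵ (O(n⁵)) grows fastest and dominates all others.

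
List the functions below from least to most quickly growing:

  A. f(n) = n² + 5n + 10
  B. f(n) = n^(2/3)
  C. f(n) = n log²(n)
B < C < A

Comparing growth rates:
B = n^(2/3) is O(n^(2/3))
C = n log²(n) is O(n log² n)
A = n² + 5n + 10 is O(n²)

Therefore, the order from slowest to fastest is: B < C < A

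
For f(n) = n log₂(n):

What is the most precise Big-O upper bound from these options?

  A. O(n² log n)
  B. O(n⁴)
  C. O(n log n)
C

f(n) = n log₂(n) is O(n log n).
All listed options are valid Big-O bounds (upper bounds),
but O(n log n) is the tightest (smallest valid bound).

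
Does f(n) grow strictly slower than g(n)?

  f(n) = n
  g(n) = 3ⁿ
True

f(n) = n is O(n), and g(n) = 3ⁿ is O(3ⁿ).
Since O(n) grows strictly slower than O(3ⁿ), f(n) = o(g(n)) is true.
This means lim(n→∞) f(n)/g(n) = 0.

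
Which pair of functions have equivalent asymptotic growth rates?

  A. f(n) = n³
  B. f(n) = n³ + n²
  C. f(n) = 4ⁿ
A and B

Examining each function:
  A. n³ is O(n³)
  B. n³ + n² is O(n³)
  C. 4ⁿ is O(4ⁿ)

Functions A and B both have the same complexity class.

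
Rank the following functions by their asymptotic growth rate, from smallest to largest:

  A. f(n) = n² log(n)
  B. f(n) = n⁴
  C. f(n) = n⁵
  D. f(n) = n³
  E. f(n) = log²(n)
E < A < D < B < C

Comparing growth rates:
E = log²(n) is O(log² n)
A = n² log(n) is O(n² log n)
D = n³ is O(n³)
B = n⁴ is O(n⁴)
C = n⁵ is O(n⁵)

Therefore, the order from slowest to fastest is: E < A < D < B < C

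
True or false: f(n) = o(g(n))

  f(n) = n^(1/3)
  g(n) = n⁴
True

f(n) = n^(1/3) is O(n^(1/3)), and g(n) = n⁴ is O(n⁴).
Since O(n^(1/3)) grows strictly slower than O(n⁴), f(n) = o(g(n)) is true.
This means lim(n→∞) f(n)/g(n) = 0.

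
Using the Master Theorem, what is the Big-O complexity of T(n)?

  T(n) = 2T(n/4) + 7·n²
Θ(n²)

Master Theorem: a = 2, b = 4, f(n) = 7·n².
Compute the critical exponent d = log₄(2) = 0.500.
Compare f(n) = Θ(n²) against n^d:
  k = 2 > d = 0.500, so f(n) = Ω(n^(d+ε)) — Case 3.
  Regularity: a·(n/b)^2/n^2 = a/b^2 = 2/16 < 1 ✓.
  The top-level work dominates: T(n) = Θ(f(n)) = Θ(n²).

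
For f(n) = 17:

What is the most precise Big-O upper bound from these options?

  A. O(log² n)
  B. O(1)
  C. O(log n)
B

f(n) = 17 is O(1).
All listed options are valid Big-O bounds (upper bounds),
but O(1) is the tightest (smallest valid bound).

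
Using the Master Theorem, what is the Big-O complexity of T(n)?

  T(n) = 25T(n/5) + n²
Θ(n² log n)

Master Theorem: a = 25, b = 5, f(n) = n².
Compute the critical exponent d = log₅(25) = 2.
Compare f(n) = Θ(n²) against n^d:
  k = 2 = d, so f(n) = Θ(n^d) — Case 2.
  Work is balanced across levels: T(n) = Θ(n^d log n) = Θ(n² log n).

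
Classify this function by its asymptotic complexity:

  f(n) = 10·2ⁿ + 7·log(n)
O(2ⁿ)

The dominant term in 10·2ⁿ + 7·log(n) is 10·2ⁿ, which is Θ(2ⁿ).
Lower-order terms (7·log(n)) are asymptotically negligible.
Constants are absorbed, so the tightest bound is O(2ⁿ).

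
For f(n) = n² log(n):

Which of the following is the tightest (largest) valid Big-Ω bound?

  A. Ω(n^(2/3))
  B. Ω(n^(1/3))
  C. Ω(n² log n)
C

f(n) = n² log(n) is Ω(n² log n).
All listed options are valid Big-Ω bounds (lower bounds),
but Ω(n² log n) is the tightest (largest valid bound).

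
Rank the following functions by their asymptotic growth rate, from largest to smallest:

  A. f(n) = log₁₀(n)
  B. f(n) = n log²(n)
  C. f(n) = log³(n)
B > C > A

Comparing growth rates:
B = n log²(n) is O(n log² n)
C = log³(n) is O(log³ n)
A = log₁₀(n) is O(log n)

Therefore, the order from fastest to slowest is: B > C > A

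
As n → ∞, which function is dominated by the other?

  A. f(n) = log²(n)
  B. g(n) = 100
B

f(n) = log²(n) is O(log² n), while g(n) = 100 is O(1).
Since O(1) grows slower than O(log² n), g(n) is dominated.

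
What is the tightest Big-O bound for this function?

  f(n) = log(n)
O(log n)

The dominant term in log(n) is log(n), which is Θ(log n).
Constants are absorbed, so the tightest bound is O(log n).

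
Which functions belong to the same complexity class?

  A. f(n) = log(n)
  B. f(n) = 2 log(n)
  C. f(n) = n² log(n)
A and B

Examining each function:
  A. log(n) is O(log n)
  B. 2 log(n) is O(log n)
  C. n² log(n) is O(n² log n)

Functions A and B both have the same complexity class.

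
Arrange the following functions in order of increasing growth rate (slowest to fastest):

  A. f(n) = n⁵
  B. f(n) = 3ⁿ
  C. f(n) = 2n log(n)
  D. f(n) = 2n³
C < D < A < B

Comparing growth rates:
C = 2n log(n) is O(n log n)
D = 2n³ is O(n³)
A = n⁵ is O(n⁵)
B = 3ⁿ is O(3ⁿ)

Therefore, the order from slowest to fastest is: C < D < A < B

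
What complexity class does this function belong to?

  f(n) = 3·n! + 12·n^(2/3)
O(n!)

The dominant term in 3·n! + 12·n^(2/3) is 3·n!, which is Θ(n!).
Lower-order terms (12·n^(2/3)) are asymptotically negligible.
Constants are absorbed, so the tightest bound is O(n!).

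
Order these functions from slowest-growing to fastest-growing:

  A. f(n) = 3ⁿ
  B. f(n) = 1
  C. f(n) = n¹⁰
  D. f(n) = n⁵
B < D < C < A

Comparing growth rates:
B = 1 is O(1)
D = n⁵ is O(n⁵)
C = n¹⁰ is O(n¹⁰)
A = 3ⁿ is O(3ⁿ)

Therefore, the order from slowest to fastest is: B < D < C < A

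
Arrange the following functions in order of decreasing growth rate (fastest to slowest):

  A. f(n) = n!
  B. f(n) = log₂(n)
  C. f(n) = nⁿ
C > A > B

Comparing growth rates:
C = nⁿ is O(nⁿ)
A = n! is O(n!)
B = log₂(n) is O(log n)

Therefore, the order from fastest to slowest is: C > A > B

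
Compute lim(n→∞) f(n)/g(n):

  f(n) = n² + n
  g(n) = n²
1

Since n² + n and n² have the same growth rate (O(n²)),
the ratio converges to a constant: 1.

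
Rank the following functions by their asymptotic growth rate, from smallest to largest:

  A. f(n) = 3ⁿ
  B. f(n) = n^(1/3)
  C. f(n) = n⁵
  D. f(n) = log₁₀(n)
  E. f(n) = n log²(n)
D < B < E < C < A

Comparing growth rates:
D = log₁₀(n) is O(log n)
B = n^(1/3) is O(n^(1/3))
E = n log²(n) is O(n log² n)
C = n⁵ is O(n⁵)
A = 3ⁿ is O(3ⁿ)

Therefore, the order from slowest to fastest is: D < B < E < C < A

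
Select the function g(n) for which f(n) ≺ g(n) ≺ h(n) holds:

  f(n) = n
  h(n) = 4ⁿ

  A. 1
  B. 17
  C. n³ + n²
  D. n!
C

We need g(n) with n = o(g(n)) and g(n) = o(4ⁿ), i.e. O(n) ≺ g ≺ O(4ⁿ).
Check each option:
  A. 1 — O(1) does not grow strictly faster than f(n)
  B. 17 — O(1) does not grow strictly faster than f(n)
  C. n³ + n² — O(n³) is strictly between O(n) and O(4ⁿ) ✓
  D. n! — O(n!) does not grow strictly slower than h(n)

Only option C (n³ + n²) lies strictly between.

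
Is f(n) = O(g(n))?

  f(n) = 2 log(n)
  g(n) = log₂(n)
True

f(n) = 2 log(n) and g(n) = log₂(n) are both O(log n).
Big-O permits equal growth rates (f ≤ c·g for some c), so f(n) = O(g(n)) is true.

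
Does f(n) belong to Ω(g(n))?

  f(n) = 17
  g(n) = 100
True

f(n) = 17 and g(n) = 100 are both O(1).
Big-Ω permits equal growth rates (f ≥ c·g for some c > 0), so f(n) = Ω(g(n)) is true.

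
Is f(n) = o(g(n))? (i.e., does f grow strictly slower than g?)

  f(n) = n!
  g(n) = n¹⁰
False

f(n) = n! is O(n!), and g(n) = n¹⁰ is O(n¹⁰).
Since O(n!) grows faster than or equal to O(n¹⁰), f(n) = o(g(n)) is false.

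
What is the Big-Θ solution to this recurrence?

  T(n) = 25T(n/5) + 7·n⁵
Θ(n⁵)

Master Theorem: a = 25, b = 5, f(n) = 7·n⁵.
Compute the critical exponent d = log₅(25) = 2.
Compare f(n) = Θ(n⁵) against n^d:
  k = 5 > d = 2, so f(n) = Ω(n^(d+ε)) — Case 3.
  Regularity: a·(n/b)^5/n^5 = a/b^5 = 25/3125 < 1 ✓.
  The top-level work dominates: T(n) = Θ(f(n)) = Θ(n⁵).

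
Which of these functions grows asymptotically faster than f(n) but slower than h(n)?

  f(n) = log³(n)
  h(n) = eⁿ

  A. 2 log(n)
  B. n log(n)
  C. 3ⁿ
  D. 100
B

We need g(n) with log³(n) = o(g(n)) and g(n) = o(eⁿ), i.e. O(log³ n) ≺ g ≺ O(eⁿ).
Check each option:
  A. 2 log(n) — O(log n) does not grow strictly faster than f(n)
  B. n log(n) — O(n log n) is strictly between O(log³ n) and O(eⁿ) ✓
  C. 3ⁿ — O(3ⁿ) does not grow strictly slower than h(n)
  D. 100 — O(1) does not grow strictly faster than f(n)

Only option B (n log(n)) lies strictly between.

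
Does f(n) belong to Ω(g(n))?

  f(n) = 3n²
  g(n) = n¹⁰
False

f(n) = 3n² is O(n²), and g(n) = n¹⁰ is O(n¹⁰).
Since O(n²) grows slower than O(n¹⁰), f(n) = Ω(g(n)) is false.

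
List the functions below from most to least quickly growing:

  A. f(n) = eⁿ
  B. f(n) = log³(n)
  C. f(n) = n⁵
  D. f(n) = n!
D > A > C > B

Comparing growth rates:
D = n! is O(n!)
A = eⁿ is O(eⁿ)
C = n⁵ is O(n⁵)
B = log³(n) is O(log³ n)

Therefore, the order from fastest to slowest is: D > A > C > B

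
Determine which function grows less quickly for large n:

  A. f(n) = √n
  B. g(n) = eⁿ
A

f(n) = √n is O(√n), while g(n) = eⁿ is O(eⁿ).
Since O(√n) grows slower than O(eⁿ), f(n) is dominated.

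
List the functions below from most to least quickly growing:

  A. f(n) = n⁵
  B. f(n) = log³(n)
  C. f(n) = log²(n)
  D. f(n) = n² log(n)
A > D > B > C

Comparing growth rates:
A = n⁵ is O(n⁵)
D = n² log(n) is O(n² log n)
B = log³(n) is O(log³ n)
C = log²(n) is O(log² n)

Therefore, the order from fastest to slowest is: A > D > B > C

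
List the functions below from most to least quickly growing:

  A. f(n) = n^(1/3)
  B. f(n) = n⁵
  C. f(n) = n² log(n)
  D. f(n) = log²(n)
B > C > A > D

Comparing growth rates:
B = n⁵ is O(n⁵)
C = n² log(n) is O(n² log n)
A = n^(1/3) is O(n^(1/3))
D = log²(n) is O(log² n)

Therefore, the order from fastest to slowest is: B > C > A > D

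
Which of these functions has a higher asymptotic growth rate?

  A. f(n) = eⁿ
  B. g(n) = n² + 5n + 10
A

f(n) = eⁿ is O(eⁿ), while g(n) = n² + 5n + 10 is O(n²).
Since O(eⁿ) grows faster than O(n²), f(n) dominates.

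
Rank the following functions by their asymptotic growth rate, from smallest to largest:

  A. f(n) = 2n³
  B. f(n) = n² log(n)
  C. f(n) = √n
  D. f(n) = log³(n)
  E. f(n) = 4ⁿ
D < C < B < A < E

Comparing growth rates:
D = log³(n) is O(log³ n)
C = √n is O(√n)
B = n² log(n) is O(n² log n)
A = 2n³ is O(n³)
E = 4ⁿ is O(4ⁿ)

Therefore, the order from slowest to fastest is: D < C < B < A < E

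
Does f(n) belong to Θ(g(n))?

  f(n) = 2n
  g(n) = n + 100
True

f(n) = 2n and g(n) = n + 100 are both O(n).
Since they have the same asymptotic growth rate, f(n) = Θ(g(n)) is true.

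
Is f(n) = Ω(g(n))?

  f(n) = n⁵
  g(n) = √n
True

f(n) = n⁵ is O(n⁵), and g(n) = √n is O(√n).
Since O(n⁵) grows at least as fast as O(√n), f(n) = Ω(g(n)) is true.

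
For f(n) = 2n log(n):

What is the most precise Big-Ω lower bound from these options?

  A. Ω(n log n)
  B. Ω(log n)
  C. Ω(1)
A

f(n) = 2n log(n) is Ω(n log n).
All listed options are valid Big-Ω bounds (lower bounds),
but Ω(n log n) is the tightest (largest valid bound).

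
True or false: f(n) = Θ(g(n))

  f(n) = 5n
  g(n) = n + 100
True

f(n) = 5n and g(n) = n + 100 are both O(n).
Since they have the same asymptotic growth rate, f(n) = Θ(g(n)) is true.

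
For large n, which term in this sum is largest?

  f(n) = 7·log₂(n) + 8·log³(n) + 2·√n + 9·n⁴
9·n⁴

Looking at each term:
  - 7·log₂(n) is O(log n)
  - 8·log³(n) is O(log³ n)
  - 2·√n is O(√n)
  - 9·n⁴ is O(n⁴)

The term 9·n⁴ (O(n⁴)) grows fastest and dominates all others.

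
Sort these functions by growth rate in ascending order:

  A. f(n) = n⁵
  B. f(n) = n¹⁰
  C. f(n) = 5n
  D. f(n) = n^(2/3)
D < C < A < B

Comparing growth rates:
D = n^(2/3) is O(n^(2/3))
C = 5n is O(n)
A = n⁵ is O(n⁵)
B = n¹⁰ is O(n¹⁰)

Therefore, the order from slowest to fastest is: D < C < A < B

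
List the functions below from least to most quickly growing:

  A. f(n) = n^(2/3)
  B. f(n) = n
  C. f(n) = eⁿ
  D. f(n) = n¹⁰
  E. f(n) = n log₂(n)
A < B < E < D < C

Comparing growth rates:
A = n^(2/3) is O(n^(2/3))
B = n is O(n)
E = n log₂(n) is O(n log n)
D = n¹⁰ is O(n¹⁰)
C = eⁿ is O(eⁿ)

Therefore, the order from slowest to fastest is: A < B < E < D < C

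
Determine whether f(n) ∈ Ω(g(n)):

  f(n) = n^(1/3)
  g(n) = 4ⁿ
False

f(n) = n^(1/3) is O(n^(1/3)), and g(n) = 4ⁿ is O(4ⁿ).
Since O(n^(1/3)) grows slower than O(4ⁿ), f(n) = Ω(g(n)) is false.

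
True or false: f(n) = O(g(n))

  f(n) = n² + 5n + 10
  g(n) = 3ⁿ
True

f(n) = n² + 5n + 10 is O(n²), and g(n) = 3ⁿ is O(3ⁿ).
Since O(n²) ⊆ O(3ⁿ) (f grows no faster than g), f(n) = O(g(n)) is true.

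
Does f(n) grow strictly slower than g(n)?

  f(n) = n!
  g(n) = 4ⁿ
False

f(n) = n! is O(n!), and g(n) = 4ⁿ is O(4ⁿ).
Since O(n!) grows faster than or equal to O(4ⁿ), f(n) = o(g(n)) is false.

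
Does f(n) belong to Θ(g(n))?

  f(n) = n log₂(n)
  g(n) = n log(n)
True

f(n) = n log₂(n) and g(n) = n log(n) are both O(n log n).
Since they have the same asymptotic growth rate, f(n) = Θ(g(n)) is true.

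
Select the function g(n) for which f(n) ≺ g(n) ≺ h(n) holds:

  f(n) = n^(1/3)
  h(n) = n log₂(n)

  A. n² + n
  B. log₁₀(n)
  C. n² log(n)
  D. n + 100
D

We need g(n) with n^(1/3) = o(g(n)) and g(n) = o(n log₂(n)), i.e. O(n^(1/3)) ≺ g ≺ O(n log n).
Check each option:
  A. n² + n — O(n²) does not grow strictly slower than h(n)
  B. log₁₀(n) — O(log n) does not grow strictly faster than f(n)
  C. n² log(n) — O(n² log n) does not grow strictly slower than h(n)
  D. n + 100 — O(n) is strictly between O(n^(1/3)) and O(n log n) ✓

Only option D (n + 100) lies strictly between.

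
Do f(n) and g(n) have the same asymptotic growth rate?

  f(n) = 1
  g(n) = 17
True

f(n) = 1 and g(n) = 17 are both O(1).
Since they have the same asymptotic growth rate, f(n) = Θ(g(n)) is true.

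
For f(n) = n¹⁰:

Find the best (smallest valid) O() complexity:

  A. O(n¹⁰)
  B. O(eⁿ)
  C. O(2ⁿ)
A

f(n) = n¹⁰ is O(n¹⁰).
All listed options are valid Big-O bounds (upper bounds),
but O(n¹⁰) is the tightest (smallest valid bound).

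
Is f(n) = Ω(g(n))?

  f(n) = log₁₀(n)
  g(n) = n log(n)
False

f(n) = log₁₀(n) is O(log n), and g(n) = n log(n) is O(n log n).
Since O(log n) grows slower than O(n log n), f(n) = Ω(g(n)) is false.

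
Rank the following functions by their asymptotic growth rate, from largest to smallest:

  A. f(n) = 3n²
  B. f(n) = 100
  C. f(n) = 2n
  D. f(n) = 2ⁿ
D > A > C > B

Comparing growth rates:
D = 2ⁿ is O(2ⁿ)
A = 3n² is O(n²)
C = 2n is O(n)
B = 100 is O(1)

Therefore, the order from fastest to slowest is: D > A > C > B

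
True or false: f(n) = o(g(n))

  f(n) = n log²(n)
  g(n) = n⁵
True

f(n) = n log²(n) is O(n log² n), and g(n) = n⁵ is O(n⁵).
Since O(n log² n) grows strictly slower than O(n⁵), f(n) = o(g(n)) is true.
This means lim(n→∞) f(n)/g(n) = 0.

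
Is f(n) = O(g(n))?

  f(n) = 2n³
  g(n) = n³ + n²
True

f(n) = 2n³ and g(n) = n³ + n² are both O(n³).
Big-O permits equal growth rates (f ≤ c·g for some c), so f(n) = O(g(n)) is true.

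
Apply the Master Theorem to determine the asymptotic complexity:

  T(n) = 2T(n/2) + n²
Θ(n²)

Master Theorem: a = 2, b = 2, f(n) = n².
Compute the critical exponent d = log₂(2) = 1.
Compare f(n) = Θ(n²) against n^d:
  k = 2 > d = 1, so f(n) = Ω(n^(d+ε)) — Case 3.
  Regularity: a·(n/b)^2/n^2 = a/b^2 = 2/4 < 1 ✓.
  The top-level work dominates: T(n) = Θ(f(n)) = Θ(n²).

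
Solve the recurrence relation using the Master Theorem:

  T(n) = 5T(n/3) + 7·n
Θ(n^log₃(5))

Master Theorem: a = 5, b = 3, f(n) = 7·n.
Compute the critical exponent d = log₃(5) = 1.465.
Compare f(n) = Θ(n) against n^d:
  k = 1 < d = 1.465, so f(n) = O(n^(d-ε)) — Case 1.
  The recursion cost dominates: T(n) = Θ(n^d) = Θ(n^log₃(5)).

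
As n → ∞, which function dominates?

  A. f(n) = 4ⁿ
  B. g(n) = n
A

f(n) = 4ⁿ is O(4ⁿ), while g(n) = n is O(n).
Since O(4ⁿ) grows faster than O(n), f(n) dominates.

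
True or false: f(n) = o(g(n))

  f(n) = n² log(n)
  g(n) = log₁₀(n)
False

f(n) = n² log(n) is O(n² log n), and g(n) = log₁₀(n) is O(log n).
Since O(n² log n) grows faster than or equal to O(log n), f(n) = o(g(n)) is false.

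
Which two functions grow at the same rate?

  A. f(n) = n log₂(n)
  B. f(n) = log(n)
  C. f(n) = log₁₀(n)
B and C

Examining each function:
  A. n log₂(n) is O(n log n)
  B. log(n) is O(log n)
  C. log₁₀(n) is O(log n)

Functions B and C both have the same complexity class.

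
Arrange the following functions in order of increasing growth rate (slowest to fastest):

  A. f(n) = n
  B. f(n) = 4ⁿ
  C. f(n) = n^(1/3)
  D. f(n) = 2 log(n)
D < C < A < B

Comparing growth rates:
D = 2 log(n) is O(log n)
C = n^(1/3) is O(n^(1/3))
A = n is O(n)
B = 4ⁿ is O(4ⁿ)

Therefore, the order from slowest to fastest is: D < C < A < B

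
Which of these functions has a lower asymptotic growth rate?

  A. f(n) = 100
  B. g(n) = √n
A

f(n) = 100 is O(1), while g(n) = √n is O(√n).
Since O(1) grows slower than O(√n), f(n) is dominated.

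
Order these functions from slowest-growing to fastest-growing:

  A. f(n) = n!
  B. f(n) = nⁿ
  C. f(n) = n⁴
C < A < B

Comparing growth rates:
C = n⁴ is O(n⁴)
A = n! is O(n!)
B = nⁿ is O(nⁿ)

Therefore, the order from slowest to fastest is: C < A < B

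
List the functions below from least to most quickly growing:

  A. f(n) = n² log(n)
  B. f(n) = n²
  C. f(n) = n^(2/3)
C < B < A

Comparing growth rates:
C = n^(2/3) is O(n^(2/3))
B = n² is O(n²)
A = n² log(n) is O(n² log n)

Therefore, the order from slowest to fastest is: C < B < A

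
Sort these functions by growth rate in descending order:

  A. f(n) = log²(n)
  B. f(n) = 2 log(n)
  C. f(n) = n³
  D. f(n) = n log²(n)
C > D > A > B

Comparing growth rates:
C = n³ is O(n³)
D = n log²(n) is O(n log² n)
A = log²(n) is O(log² n)
B = 2 log(n) is O(log n)

Therefore, the order from fastest to slowest is: C > D > A > B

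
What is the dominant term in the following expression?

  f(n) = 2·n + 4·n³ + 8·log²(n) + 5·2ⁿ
5·2ⁿ

Looking at each term:
  - 2·n is O(n)
  - 4·n³ is O(n³)
  - 8·log²(n) is O(log² n)
  - 5·2ⁿ is O(2ⁿ)

The term 5·2ⁿ (O(2ⁿ)) grows fastest and dominates all others.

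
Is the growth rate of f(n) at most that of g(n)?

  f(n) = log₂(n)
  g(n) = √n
True

f(n) = log₂(n) is O(log n), and g(n) = √n is O(√n).
Since O(log n) ⊆ O(√n) (f grows no faster than g), f(n) = O(g(n)) is true.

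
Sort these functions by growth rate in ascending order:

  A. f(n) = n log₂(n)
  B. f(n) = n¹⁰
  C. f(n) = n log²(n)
A < C < B

Comparing growth rates:
A = n log₂(n) is O(n log n)
C = n log²(n) is O(n log² n)
B = n¹⁰ is O(n¹⁰)

Therefore, the order from slowest to fastest is: A < C < B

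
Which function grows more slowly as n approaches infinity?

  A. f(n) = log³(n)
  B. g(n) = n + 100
A

f(n) = log³(n) is O(log³ n), while g(n) = n + 100 is O(n).
Since O(log³ n) grows slower than O(n), f(n) is dominated.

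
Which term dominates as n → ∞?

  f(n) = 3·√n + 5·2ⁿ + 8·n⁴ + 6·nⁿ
6·nⁿ

Looking at each term:
  - 3·√n is O(√n)
  - 5·2ⁿ is O(2ⁿ)
  - 8·n⁴ is O(n⁴)
  - 6·nⁿ is O(nⁿ)

The term 6·nⁿ (O(nⁿ)) grows fastest and dominates all others.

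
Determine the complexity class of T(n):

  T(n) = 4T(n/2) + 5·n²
Θ(n² log n)

Master Theorem: a = 4, b = 2, f(n) = 5·n².
Compute the critical exponent d = log₂(4) = 2.
Compare f(n) = Θ(n²) against n^d:
  k = 2 = d, so f(n) = Θ(n^d) — Case 2.
  Work is balanced across levels: T(n) = Θ(n^d log n) = Θ(n² log n).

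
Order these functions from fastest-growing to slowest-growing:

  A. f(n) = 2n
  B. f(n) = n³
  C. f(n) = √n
B > A > C

Comparing growth rates:
B = n³ is O(n³)
A = 2n is O(n)
C = √n is O(√n)

Therefore, the order from fastest to slowest is: B > A > C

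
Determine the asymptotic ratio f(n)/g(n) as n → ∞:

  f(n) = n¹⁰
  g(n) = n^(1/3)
∞

Since n¹⁰ (O(n¹⁰)) grows faster than n^(1/3) (O(n^(1/3))),
the ratio f(n)/g(n) → ∞ as n → ∞.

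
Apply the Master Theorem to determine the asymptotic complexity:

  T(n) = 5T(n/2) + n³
Θ(n³)

Master Theorem: a = 5, b = 2, f(n) = n³.
Compute the critical exponent d = log₂(5) = 2.322.
Compare f(n) = Θ(n³) against n^d:
  k = 3 > d = 2.322, so f(n) = Ω(n^(d+ε)) — Case 3.
  Regularity: a·(n/b)^3/n^3 = a/b^3 = 5/8 < 1 ✓.
  The top-level work dominates: T(n) = Θ(f(n)) = Θ(n³).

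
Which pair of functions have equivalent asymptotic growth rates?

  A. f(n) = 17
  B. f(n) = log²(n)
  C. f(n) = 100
A and C

Examining each function:
  A. 17 is O(1)
  B. log²(n) is O(log² n)
  C. 100 is O(1)

Functions A and C both have the same complexity class.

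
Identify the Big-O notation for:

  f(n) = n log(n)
O(n log n)

The dominant term in n log(n) is n log(n), which is Θ(n log n).
Constants are absorbed, so the tightest bound is O(n log n).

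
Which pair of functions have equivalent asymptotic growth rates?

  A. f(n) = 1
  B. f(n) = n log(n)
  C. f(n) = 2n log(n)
B and C

Examining each function:
  A. 1 is O(1)
  B. n log(n) is O(n log n)
  C. 2n log(n) is O(n log n)

Functions B and C both have the same complexity class.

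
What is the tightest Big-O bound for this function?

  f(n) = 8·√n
O(√n)

The dominant term in 8·√n is 8·√n, which is Θ(√n).
Constants are absorbed, so the tightest bound is O(√n).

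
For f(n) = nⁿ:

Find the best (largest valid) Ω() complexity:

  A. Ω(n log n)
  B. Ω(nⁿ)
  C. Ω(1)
B

f(n) = nⁿ is Ω(nⁿ).
All listed options are valid Big-Ω bounds (lower bounds),
but Ω(nⁿ) is the tightest (largest valid bound).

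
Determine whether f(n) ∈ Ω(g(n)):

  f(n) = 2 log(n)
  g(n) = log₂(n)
True

f(n) = 2 log(n) and g(n) = log₂(n) are both O(log n).
Big-Ω permits equal growth rates (f ≥ c·g for some c > 0), so f(n) = Ω(g(n)) is true.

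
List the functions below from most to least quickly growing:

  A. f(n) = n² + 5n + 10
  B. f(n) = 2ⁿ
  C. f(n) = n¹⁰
B > C > A

Comparing growth rates:
B = 2ⁿ is O(2ⁿ)
C = n¹⁰ is O(n¹⁰)
A = n² + 5n + 10 is O(n²)

Therefore, the order from fastest to slowest is: B > C > A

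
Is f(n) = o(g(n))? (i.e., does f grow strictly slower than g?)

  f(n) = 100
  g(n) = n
True

f(n) = 100 is O(1), and g(n) = n is O(n).
Since O(1) grows strictly slower than O(n), f(n) = o(g(n)) is true.
This means lim(n→∞) f(n)/g(n) = 0.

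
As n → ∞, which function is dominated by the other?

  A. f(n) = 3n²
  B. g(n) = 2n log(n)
B

f(n) = 3n² is O(n²), while g(n) = 2n log(n) is O(n log n).
Since O(n log n) grows slower than O(n²), g(n) is dominated.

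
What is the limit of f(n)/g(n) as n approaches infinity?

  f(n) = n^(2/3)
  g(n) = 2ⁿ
0

Since n^(2/3) (O(n^(2/3))) grows slower than 2ⁿ (O(2ⁿ)),
the ratio f(n)/g(n) → 0 as n → ∞.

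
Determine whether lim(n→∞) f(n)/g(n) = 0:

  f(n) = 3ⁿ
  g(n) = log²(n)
False

f(n) = 3ⁿ is O(3ⁿ), and g(n) = log²(n) is O(log² n).
Since O(3ⁿ) grows faster than or equal to O(log² n), f(n) = o(g(n)) is false.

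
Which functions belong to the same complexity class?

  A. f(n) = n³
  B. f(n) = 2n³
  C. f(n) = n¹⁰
A and B

Examining each function:
  A. n³ is O(n³)
  B. 2n³ is O(n³)
  C. n¹⁰ is O(n¹⁰)

Functions A and B both have the same complexity class.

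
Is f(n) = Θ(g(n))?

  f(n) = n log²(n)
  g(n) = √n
False

f(n) = n log²(n) is O(n log² n), and g(n) = √n is O(√n).
Since they have different growth rates, f(n) = Θ(g(n)) is false.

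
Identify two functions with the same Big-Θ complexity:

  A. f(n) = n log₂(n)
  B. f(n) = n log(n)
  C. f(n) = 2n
A and B

Examining each function:
  A. n log₂(n) is O(n log n)
  B. n log(n) is O(n log n)
  C. 2n is O(n)

Functions A and B both have the same complexity class.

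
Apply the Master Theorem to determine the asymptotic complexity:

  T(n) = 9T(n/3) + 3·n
Θ(n²)

Master Theorem: a = 9, b = 3, f(n) = 3·n.
Compute the critical exponent d = log₃(9) = 2.
Compare f(n) = Θ(n) against n^d:
  k = 1 < d = 2, so f(n) = O(n^(d-ε)) — Case 1.
  The recursion cost dominates: T(n) = Θ(n^d) = Θ(n²).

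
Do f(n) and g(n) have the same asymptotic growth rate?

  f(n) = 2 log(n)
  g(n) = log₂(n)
True

f(n) = 2 log(n) and g(n) = log₂(n) are both O(log n).
Since they have the same asymptotic growth rate, f(n) = Θ(g(n)) is true.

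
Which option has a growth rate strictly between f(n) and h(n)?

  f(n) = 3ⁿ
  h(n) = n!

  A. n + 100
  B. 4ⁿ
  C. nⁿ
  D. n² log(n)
B

We need g(n) with 3ⁿ = o(g(n)) and g(n) = o(n!), i.e. O(3ⁿ) ≺ g ≺ O(n!).
Check each option:
  A. n + 100 — O(n) does not grow strictly faster than f(n)
  B. 4ⁿ — O(4ⁿ) is strictly between O(3ⁿ) and O(n!) ✓
  C. nⁿ — O(nⁿ) does not grow strictly slower than h(n)
  D. n² log(n) — O(n² log n) does not grow strictly faster than f(n)

Only option B (4ⁿ) lies strictly between.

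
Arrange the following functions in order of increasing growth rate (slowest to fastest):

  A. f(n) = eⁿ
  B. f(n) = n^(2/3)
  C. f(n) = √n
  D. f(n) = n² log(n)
C < B < D < A

Comparing growth rates:
C = √n is O(√n)
B = n^(2/3) is O(n^(2/3))
D = n² log(n) is O(n² log n)
A = eⁿ is O(eⁿ)

Therefore, the order from slowest to fastest is: C < B < D < A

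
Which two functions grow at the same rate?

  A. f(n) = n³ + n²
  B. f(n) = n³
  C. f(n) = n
A and B

Examining each function:
  A. n³ + n² is O(n³)
  B. n³ is O(n³)
  C. n is O(n)

Functions A and B both have the same complexity class.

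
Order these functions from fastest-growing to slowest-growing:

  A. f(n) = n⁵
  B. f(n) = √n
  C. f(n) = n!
C > A > B

Comparing growth rates:
C = n! is O(n!)
A = n⁵ is O(n⁵)
B = √n is O(√n)

Therefore, the order from fastest to slowest is: C > A > B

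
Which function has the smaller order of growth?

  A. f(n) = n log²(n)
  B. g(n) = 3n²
A

f(n) = n log²(n) is O(n log² n), while g(n) = 3n² is O(n²).
Since O(n log² n) grows slower than O(n²), f(n) is dominated.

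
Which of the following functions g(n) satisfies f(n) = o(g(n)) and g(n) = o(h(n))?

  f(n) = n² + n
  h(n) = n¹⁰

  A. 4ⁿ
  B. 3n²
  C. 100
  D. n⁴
D

We need g(n) with n² + n = o(g(n)) and g(n) = o(n¹⁰), i.e. O(n²) ≺ g ≺ O(n¹⁰).
Check each option:
  A. 4ⁿ — O(4ⁿ) does not grow strictly slower than h(n)
  B. 3n² — O(n²) does not grow strictly faster than f(n)
  C. 100 — O(1) does not grow strictly faster than f(n)
  D. n⁴ — O(n⁴) is strictly between O(n²) and O(n¹⁰) ✓

Only option D (n⁴) lies strictly between.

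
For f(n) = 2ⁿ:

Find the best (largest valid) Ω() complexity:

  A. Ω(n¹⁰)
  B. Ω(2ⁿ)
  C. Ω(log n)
B

f(n) = 2ⁿ is Ω(2ⁿ).
All listed options are valid Big-Ω bounds (lower bounds),
but Ω(2ⁿ) is the tightest (largest valid bound).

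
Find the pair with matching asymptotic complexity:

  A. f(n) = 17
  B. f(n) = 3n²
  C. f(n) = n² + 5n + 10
B and C

Examining each function:
  A. 17 is O(1)
  B. 3n² is O(n²)
  C. n² + 5n + 10 is O(n²)

Functions B and C both have the same complexity class.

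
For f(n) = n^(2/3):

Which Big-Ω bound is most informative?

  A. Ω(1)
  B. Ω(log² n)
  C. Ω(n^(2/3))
C

f(n) = n^(2/3) is Ω(n^(2/3)).
All listed options are valid Big-Ω bounds (lower bounds),
but Ω(n^(2/3)) is the tightest (largest valid bound).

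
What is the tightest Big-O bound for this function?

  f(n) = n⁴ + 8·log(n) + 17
O(n⁴)

The dominant term in n⁴ + 8·log(n) + 17 is n⁴, which is Θ(n⁴).
Lower-order terms (8·log(n), 17) are asymptotically negligible.
Constants are absorbed, so the tightest bound is O(n⁴).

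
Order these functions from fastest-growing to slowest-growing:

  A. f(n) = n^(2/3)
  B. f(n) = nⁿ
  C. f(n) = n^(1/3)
B > A > C

Comparing growth rates:
B = nⁿ is O(nⁿ)
A = n^(2/3) is O(n^(2/3))
C = n^(1/3) is O(n^(1/3))

Therefore, the order from fastest to slowest is: B > A > C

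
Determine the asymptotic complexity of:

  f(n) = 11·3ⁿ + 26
O(3ⁿ)

The dominant term in 11·3ⁿ + 26 is 11·3ⁿ, which is Θ(3ⁿ).
Lower-order terms (26) are asymptotically negligible.
Constants are absorbed, so the tightest bound is O(3ⁿ).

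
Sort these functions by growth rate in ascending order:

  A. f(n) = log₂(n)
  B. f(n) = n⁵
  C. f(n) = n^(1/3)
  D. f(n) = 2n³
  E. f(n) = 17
E < A < C < D < B

Comparing growth rates:
E = 17 is O(1)
A = log₂(n) is O(log n)
C = n^(1/3) is O(n^(1/3))
D = 2n³ is O(n³)
B = n⁵ is O(n⁵)

Therefore, the order from slowest to fastest is: E < A < C < D < B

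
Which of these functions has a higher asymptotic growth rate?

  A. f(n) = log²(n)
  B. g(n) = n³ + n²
B

f(n) = log²(n) is O(log² n), while g(n) = n³ + n² is O(n³).
Since O(n³) grows faster than O(log² n), g(n) dominates.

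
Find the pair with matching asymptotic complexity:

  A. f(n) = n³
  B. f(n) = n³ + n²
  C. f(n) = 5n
A and B

Examining each function:
  A. n³ is O(n³)
  B. n³ + n² is O(n³)
  C. 5n is O(n)

Functions A and B both have the same complexity class.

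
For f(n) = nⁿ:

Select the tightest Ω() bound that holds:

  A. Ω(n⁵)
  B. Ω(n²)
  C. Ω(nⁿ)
C

f(n) = nⁿ is Ω(nⁿ).
All listed options are valid Big-Ω bounds (lower bounds),
but Ω(nⁿ) is the tightest (largest valid bound).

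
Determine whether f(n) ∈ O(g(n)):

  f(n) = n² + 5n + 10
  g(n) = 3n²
True

f(n) = n² + 5n + 10 and g(n) = 3n² are both O(n²).
Big-O permits equal growth rates (f ≤ c·g for some c), so f(n) = O(g(n)) is true.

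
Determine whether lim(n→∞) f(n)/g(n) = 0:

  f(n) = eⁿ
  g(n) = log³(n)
False

f(n) = eⁿ is O(eⁿ), and g(n) = log³(n) is O(log³ n).
Since O(eⁿ) grows faster than or equal to O(log³ n), f(n) = o(g(n)) is false.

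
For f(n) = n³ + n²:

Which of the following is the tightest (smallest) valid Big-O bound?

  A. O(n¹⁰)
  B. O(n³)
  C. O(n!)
B

f(n) = n³ + n² is O(n³).
All listed options are valid Big-O bounds (upper bounds),
but O(n³) is the tightest (smallest valid bound).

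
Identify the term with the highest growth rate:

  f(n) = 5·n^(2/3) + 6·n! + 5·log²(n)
6·n!

Looking at each term:
  - 5·n^(2/3) is O(n^(2/3))
  - 6·n! is O(n!)
  - 5·log²(n) is O(log² n)

The term 6·n! (O(n!)) grows fastest and dominates all others.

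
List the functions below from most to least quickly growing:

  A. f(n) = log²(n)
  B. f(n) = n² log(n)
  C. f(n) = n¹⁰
C > B > A

Comparing growth rates:
C = n¹⁰ is O(n¹⁰)
B = n² log(n) is O(n² log n)
A = log²(n) is O(log² n)

Therefore, the order from fastest to slowest is: C > B > A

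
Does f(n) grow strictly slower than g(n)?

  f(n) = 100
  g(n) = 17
False

f(n) = 100 is O(1), and g(n) = 17 is O(1).
Since they have the same growth rate, f(n) = o(g(n)) is false.
(f = o(g) requires f to grow strictly slower, not equal.)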